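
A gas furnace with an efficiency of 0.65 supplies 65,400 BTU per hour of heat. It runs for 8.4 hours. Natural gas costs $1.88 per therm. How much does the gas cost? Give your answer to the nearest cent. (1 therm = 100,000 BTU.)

$15.89

Heat delivered = 65,400 BTU/h × 8.4 h = 549,360 BTU
Gas input = 549,360 / 0.65 = 845,169 BTU
= 845,169 / 100,000 = 8.452 therm
Cost = 8.452 × $1.88/therm = $15.89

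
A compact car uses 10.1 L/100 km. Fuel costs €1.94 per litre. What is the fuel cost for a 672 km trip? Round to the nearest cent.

Fuel = 10.1 L/100 km × 672 km / 100 = 67.87 L
Cost = 67.87 L × €1.94/L = €131.67

€131.67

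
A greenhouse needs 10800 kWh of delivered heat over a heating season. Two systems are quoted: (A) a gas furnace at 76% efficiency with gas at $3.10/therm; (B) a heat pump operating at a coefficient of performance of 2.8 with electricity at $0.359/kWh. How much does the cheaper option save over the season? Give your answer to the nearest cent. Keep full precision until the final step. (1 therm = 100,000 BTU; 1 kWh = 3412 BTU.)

$118.36

Heat load = 10800 kWh × 3412 = 36,849,600 BTU
Gas: input = 36,849,600 / 0.76 = 48,486,316 BTU = 484.9 therm → 484.9 × $3.10 = $1,503.08
Heat pump: 36,849,600 BTU / 3412 = 10,800 kWh heat; / 2.8 = 3,857 kWh in → × $0.359 = $1,384.71
Difference = |$1,503.08 − $1,384.71| = $118.36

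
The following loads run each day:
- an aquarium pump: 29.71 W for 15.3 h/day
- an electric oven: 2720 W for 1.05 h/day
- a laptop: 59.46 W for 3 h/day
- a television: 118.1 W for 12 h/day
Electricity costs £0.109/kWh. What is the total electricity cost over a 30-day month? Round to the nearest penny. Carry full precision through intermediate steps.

£16.04

aquarium pump: 29.71 W × 15.3 h × 30 d = 13,637 Wh = 13.64 kWh
electric oven: 2720 W × 1.05 h × 30 d = 85,680 Wh = 85.68 kWh
laptop: 59.46 W × 3 h × 30 d = 5,351 Wh = 5.351 kWh
television: 118.1 W × 12 h × 30 d = 42,516 Wh = 42.52 kWh
Total energy = 13.64 + 85.68 + 5.351 + 42.52 = 147.2 kWh
Cost = 147.2 kWh × £0.109 = £16.04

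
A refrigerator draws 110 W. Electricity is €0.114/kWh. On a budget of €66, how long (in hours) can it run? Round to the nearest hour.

5263 h

Energy budget = €66 / €0.114 per kWh = 578.9 kWh = 578,947 Wh
Runtime = 578,947 Wh / 110 W = 5,263 h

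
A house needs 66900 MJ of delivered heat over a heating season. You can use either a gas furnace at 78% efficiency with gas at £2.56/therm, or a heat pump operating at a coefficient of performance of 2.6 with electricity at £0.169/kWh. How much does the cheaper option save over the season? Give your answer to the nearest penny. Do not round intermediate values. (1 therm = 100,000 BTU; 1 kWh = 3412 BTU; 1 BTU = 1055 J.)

Heat load = 66900 MJ = 66,900,000,000 J / 1055 = 63,412,322 BTU
Gas: input = 63,412,322 / 0.78 = 81,297,849 BTU = 813 therm → 813 × £2.56 = £2,081.22
Heat pump: 63,412,322 BTU / 3412 = 18,590 kWh heat; / 2.6 = 7,148 kWh in → × £0.169 = £1,208.03
Difference = |£2,081.22 − £1,208.03| = £873.19

£873.19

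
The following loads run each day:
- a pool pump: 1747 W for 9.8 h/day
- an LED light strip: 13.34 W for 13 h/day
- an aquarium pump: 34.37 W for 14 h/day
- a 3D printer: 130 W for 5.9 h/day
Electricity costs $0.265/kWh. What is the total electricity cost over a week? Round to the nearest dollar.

$34

pool pump: 1747 W × 9.8 h × 7 d = 119,844 Wh = 119.8 kWh
LED light strip: 13.34 W × 13 h × 7 d = 1,214 Wh = 1.214 kWh
aquarium pump: 34.37 W × 14 h × 7 d = 3,368 Wh = 3.368 kWh
3D printer: 130 W × 5.9 h × 7 d = 5,369 Wh = 5.369 kWh
Total energy = 119.8 + 1.214 + 3.368 + 5.369 = 129.8 kWh
Cost = 129.8 kWh × $0.265 = $34.40 ≈ $34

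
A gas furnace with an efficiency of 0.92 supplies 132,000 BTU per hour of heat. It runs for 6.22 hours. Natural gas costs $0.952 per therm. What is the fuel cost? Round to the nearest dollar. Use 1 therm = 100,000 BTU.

Heat delivered = 132,000 BTU/h × 6.22 h = 821,040 BTU
Gas input = 821,040 / 0.92 = 892,435 BTU
= 892,435 / 100,000 = 8.924 therm
Cost = 8.924 × $0.952/therm = $8.50 ≈ $8

$8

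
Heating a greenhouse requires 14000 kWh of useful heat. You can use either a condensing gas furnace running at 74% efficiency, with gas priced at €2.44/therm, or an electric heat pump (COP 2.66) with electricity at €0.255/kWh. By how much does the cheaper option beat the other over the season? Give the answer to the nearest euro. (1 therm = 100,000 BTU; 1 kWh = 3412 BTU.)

€233

Heat load = 14000 kWh × 3412 = 47,768,000 BTU
Gas: input = 47,768,000 / 0.74 = 64,551,351 BTU = 645.5 therm → 645.5 × €2.44 = €1,575.05
Heat pump: 47,768,000 BTU / 3412 = 14,000 kWh heat; / 2.66 = 5,263 kWh in → × €0.255 = €1,342.11
Difference = |€1,575.05 − €1,342.11| = €232.95 ≈ €233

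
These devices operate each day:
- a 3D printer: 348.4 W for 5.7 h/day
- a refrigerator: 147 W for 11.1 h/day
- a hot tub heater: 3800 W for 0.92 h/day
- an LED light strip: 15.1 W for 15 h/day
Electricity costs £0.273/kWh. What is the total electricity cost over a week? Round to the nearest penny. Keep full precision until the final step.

£14.03

3D printer: 348.4 W × 5.7 h × 7 d = 13,901 Wh = 13.9 kWh
refrigerator: 147 W × 11.1 h × 7 d = 11,422 Wh = 11.42 kWh
hot tub heater: 3800 W × 0.92 h × 7 d = 24,472 Wh = 24.47 kWh
LED light strip: 15.1 W × 15 h × 7 d = 1,586 Wh = 1.585 kWh
Total energy = 13.9 + 11.42 + 24.47 + 1.585 = 51.38 kWh
Cost = 51.38 kWh × £0.273 = £14.03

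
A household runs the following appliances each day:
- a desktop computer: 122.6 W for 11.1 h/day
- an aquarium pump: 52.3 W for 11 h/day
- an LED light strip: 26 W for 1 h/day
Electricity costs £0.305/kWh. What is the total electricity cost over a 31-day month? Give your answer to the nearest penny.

desktop computer: 122.6 W × 11.1 h × 31 d = 42,187 Wh = 42.19 kWh
aquarium pump: 52.3 W × 11 h × 31 d = 17,834 Wh = 17.83 kWh
LED light strip: 26 W × 1 h × 31 d = 806 Wh = 0.806 kWh
Total energy = 42.19 + 17.83 + 0.806 = 60.83 kWh
Cost = 60.83 kWh × £0.305 = £18.55

£18.55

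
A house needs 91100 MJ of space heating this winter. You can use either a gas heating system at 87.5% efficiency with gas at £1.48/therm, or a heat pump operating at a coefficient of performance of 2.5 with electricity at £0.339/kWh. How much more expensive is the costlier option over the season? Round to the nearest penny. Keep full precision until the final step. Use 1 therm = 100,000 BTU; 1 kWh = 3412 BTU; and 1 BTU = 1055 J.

£1971.20

Heat load = 91100 MJ = 91,100,000,000 J / 1055 = 86,350,711 BTU
Gas: input = 86,350,711 / 0.875 = 98,686,527 BTU = 986.9 therm → 986.9 × £1.48 = £1,460.56
Heat pump: 86,350,711 BTU / 3412 = 25,310 kWh heat; / 2.5 = 10,120 kWh in → × £0.339 = £3,431.76
Difference = |£1,460.56 − £3,431.76| = £1,971.20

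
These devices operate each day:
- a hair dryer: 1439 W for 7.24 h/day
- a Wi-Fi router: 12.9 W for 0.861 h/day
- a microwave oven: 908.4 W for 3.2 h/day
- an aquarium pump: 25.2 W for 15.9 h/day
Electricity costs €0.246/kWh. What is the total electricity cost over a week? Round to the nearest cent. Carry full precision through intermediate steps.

€23.66

hair dryer: 1439 W × 7.24 h × 7 d = 72,929 Wh = 72.93 kWh
Wi-Fi router: 12.9 W × 0.861 h × 7 d = 78 Wh = 0.07775 kWh
microwave oven: 908.4 W × 3.2 h × 7 d = 20,348 Wh = 20.35 kWh
aquarium pump: 25.2 W × 15.9 h × 7 d = 2,805 Wh = 2.805 kWh
Total energy = 72.93 + 0.07775 + 20.35 + 2.805 = 96.16 kWh
Cost = 96.16 kWh × €0.246 = €23.66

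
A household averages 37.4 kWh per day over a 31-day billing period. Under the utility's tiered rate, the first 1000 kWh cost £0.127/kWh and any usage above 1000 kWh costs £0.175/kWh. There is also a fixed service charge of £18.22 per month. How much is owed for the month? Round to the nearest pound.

Usage = 37.4 kWh/day × 31 days = 1159.4 kWh
First 1000 kWh × £0.127 = £127.00
Remaining 159.4 kWh × £0.175 = £27.90
Energy charge = £154.90; + service £18.22 = £173.12 ≈ £173

£173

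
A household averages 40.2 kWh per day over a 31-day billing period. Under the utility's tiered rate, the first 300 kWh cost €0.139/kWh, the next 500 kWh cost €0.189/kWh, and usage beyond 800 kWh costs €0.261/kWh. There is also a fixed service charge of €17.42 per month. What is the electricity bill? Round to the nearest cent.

Usage = 40.2 kWh/day × 31 days = 1246.2 kWh
First 300 kWh × €0.139 = €41.70
Next 500 kWh × €0.189 = €94.50
Remaining 446.2 kWh × €0.261 = €116.46
Energy charge = €252.66; + service €17.42 = €270.08

€270.08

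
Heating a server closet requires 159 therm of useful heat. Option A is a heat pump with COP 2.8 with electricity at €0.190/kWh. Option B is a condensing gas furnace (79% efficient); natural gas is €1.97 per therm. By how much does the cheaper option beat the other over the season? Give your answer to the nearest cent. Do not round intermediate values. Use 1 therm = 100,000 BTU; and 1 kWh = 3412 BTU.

€80.28

Heat load = 159 therm × 100,000 = 15,900,000 BTU
Gas: input = 15,900,000 / 0.79 = 20,126,582 BTU = 201.3 therm → 201.3 × €1.97 = €396.49
Heat pump: 15,900,000 BTU / 3412 = 4,660 kWh heat; / 2.8 = 1,664 kWh in → × €0.190 = €316.22
Difference = |€396.49 − €316.22| = €80.28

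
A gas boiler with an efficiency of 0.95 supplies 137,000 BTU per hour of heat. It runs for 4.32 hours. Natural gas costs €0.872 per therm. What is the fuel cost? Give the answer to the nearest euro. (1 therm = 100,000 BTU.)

Heat delivered = 137,000 BTU/h × 4.32 h = 591,840 BTU
Gas input = 591,840 / 0.95 = 622,989 BTU
= 622,989 / 100,000 = 6.23 therm
Cost = 6.23 × €0.872/therm = €5.43 ≈ €5

€5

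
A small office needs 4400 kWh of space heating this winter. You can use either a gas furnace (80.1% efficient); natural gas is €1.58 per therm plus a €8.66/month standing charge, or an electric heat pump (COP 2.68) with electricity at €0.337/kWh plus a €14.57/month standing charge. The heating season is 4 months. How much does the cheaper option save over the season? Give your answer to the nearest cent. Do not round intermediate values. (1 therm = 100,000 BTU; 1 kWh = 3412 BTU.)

Heat load = 4400 kWh × 3412 = 15,012,800 BTU
Gas: input = 15,012,800 / 0.801 = 18,742,572 BTU = 187.4 therm → 187.4 × €1.58 = €296.13; + 4 × €8.66 standing = €330.77
Heat pump: 15,012,800 BTU / 3412 = 4,400 kWh heat; / 2.68 = 1,642 kWh in → × €0.337 = €553.28; + 4 × €14.57 standing = €611.56
Difference = |€330.77 − €611.56| = €280.79

€280.79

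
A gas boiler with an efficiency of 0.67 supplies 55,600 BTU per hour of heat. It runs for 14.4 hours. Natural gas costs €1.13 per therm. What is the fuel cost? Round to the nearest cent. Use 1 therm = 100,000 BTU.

Heat delivered = 55,600 BTU/h × 14.4 h = 800,640 BTU
Gas input = 800,640 / 0.67 = 1,194,985 BTU
= 1,194,985 / 100,000 = 11.95 therm
Cost = 11.95 × €1.13/therm = €13.50

€13.50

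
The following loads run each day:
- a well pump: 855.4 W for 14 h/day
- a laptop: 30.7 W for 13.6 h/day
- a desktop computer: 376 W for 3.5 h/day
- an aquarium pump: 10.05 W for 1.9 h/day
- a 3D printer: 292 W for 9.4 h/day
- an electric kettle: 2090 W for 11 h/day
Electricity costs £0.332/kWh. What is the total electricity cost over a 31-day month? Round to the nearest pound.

well pump: 855.4 W × 14 h × 31 d = 371,244 Wh = 371.2 kWh
laptop: 30.7 W × 13.6 h × 31 d = 12,943 Wh = 12.94 kWh
desktop computer: 376 W × 3.5 h × 31 d = 40,796 Wh = 40.8 kWh
aquarium pump: 10.05 W × 1.9 h × 31 d = 592 Wh = 0.5919 kWh
3D printer: 292 W × 9.4 h × 31 d = 85,089 Wh = 85.09 kWh
electric kettle: 2090 W × 11 h × 31 d = 712,690 Wh = 712.7 kWh
Total energy = 371.2 + 12.94 + 40.8 + 0.5919 + 85.09 + 712.7 = 1,223 kWh
Cost = 1,223 kWh × £0.332 = £406.15 ≈ £406

£406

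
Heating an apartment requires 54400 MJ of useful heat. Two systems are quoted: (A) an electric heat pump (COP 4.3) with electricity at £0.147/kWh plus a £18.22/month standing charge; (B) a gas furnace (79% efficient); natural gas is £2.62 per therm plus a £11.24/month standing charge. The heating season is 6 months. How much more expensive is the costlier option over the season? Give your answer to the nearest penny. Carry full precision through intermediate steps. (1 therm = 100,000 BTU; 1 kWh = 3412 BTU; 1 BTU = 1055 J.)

Heat load = 54400 MJ = 54,400,000,000 J / 1055 = 51,563,981 BTU
Gas: input = 51,563,981 / 0.79 = 65,270,862 BTU = 652.7 therm → 652.7 × £2.62 = £1,710.10; + 6 × £11.24 standing = £1,777.54
Heat pump: 51,563,981 BTU / 3412 = 15,110 kWh heat; / 4.3 = 3,515 kWh in → × £0.147 = £516.64; + 6 × £18.22 standing = £625.96
Difference = |£1,777.54 − £625.96| = £1,151.58

£1151.58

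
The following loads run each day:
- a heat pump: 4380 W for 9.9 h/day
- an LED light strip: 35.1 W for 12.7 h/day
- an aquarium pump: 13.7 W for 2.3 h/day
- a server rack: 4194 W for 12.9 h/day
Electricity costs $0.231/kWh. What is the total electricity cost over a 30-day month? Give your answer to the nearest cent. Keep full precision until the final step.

$678.74

heat pump: 4380 W × 9.9 h × 30 d = 1,300,860 Wh = 1,301 kWh
LED light strip: 35.1 W × 12.7 h × 30 d = 13,373 Wh = 13.37 kWh
aquarium pump: 13.7 W × 2.3 h × 30 d = 945 Wh = 0.9453 kWh
server rack: 4194 W × 12.9 h × 30 d = 1,623,078 Wh = 1,623 kWh
Total energy = 1,301 + 13.37 + 0.9453 + 1,623 = 2,938 kWh
Cost = 2,938 kWh × $0.231 = $678.74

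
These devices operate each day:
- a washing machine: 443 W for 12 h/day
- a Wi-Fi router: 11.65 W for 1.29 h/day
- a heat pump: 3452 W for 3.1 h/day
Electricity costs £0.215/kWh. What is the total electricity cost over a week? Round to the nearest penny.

£24.13

washing machine: 443 W × 12 h × 7 d = 37,212 Wh = 37.21 kWh
Wi-Fi router: 11.65 W × 1.29 h × 7 d = 105 Wh = 0.1052 kWh
heat pump: 3452 W × 3.1 h × 7 d = 74,908 Wh = 74.91 kWh
Total energy = 37.21 + 0.1052 + 74.91 = 112.2 kWh
Cost = 112.2 kWh × £0.215 = £24.13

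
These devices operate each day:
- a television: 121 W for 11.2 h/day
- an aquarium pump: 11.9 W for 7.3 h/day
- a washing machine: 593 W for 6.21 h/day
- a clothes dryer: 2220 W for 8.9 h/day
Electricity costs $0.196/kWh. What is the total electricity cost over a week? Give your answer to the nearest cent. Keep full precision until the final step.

$34.14

television: 121 W × 11.2 h × 7 d = 9,486 Wh = 9.486 kWh
aquarium pump: 11.9 W × 7.3 h × 7 d = 608 Wh = 0.6081 kWh
washing machine: 593 W × 6.21 h × 7 d = 25,778 Wh = 25.78 kWh
clothes dryer: 2220 W × 8.9 h × 7 d = 138,306 Wh = 138.3 kWh
Total energy = 9.486 + 0.6081 + 25.78 + 138.3 = 174.2 kWh
Cost = 174.2 kWh × $0.196 = $34.14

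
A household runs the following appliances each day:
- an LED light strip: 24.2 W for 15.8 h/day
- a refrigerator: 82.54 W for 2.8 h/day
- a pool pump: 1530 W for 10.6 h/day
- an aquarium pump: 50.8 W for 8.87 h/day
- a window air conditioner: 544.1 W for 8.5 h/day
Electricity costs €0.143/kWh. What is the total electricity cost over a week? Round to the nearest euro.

€22

LED light strip: 24.2 W × 15.8 h × 7 d = 2,677 Wh = 2.677 kWh
refrigerator: 82.54 W × 2.8 h × 7 d = 1,618 Wh = 1.618 kWh
pool pump: 1530 W × 10.6 h × 7 d = 113,526 Wh = 113.5 kWh
aquarium pump: 50.8 W × 8.87 h × 7 d = 3,154 Wh = 3.154 kWh
window air conditioner: 544.1 W × 8.5 h × 7 d = 32,374 Wh = 32.37 kWh
Total energy = 2.677 + 1.618 + 113.5 + 3.154 + 32.37 = 153.3 kWh
Cost = 153.3 kWh × €0.143 = €21.93 ≈ €22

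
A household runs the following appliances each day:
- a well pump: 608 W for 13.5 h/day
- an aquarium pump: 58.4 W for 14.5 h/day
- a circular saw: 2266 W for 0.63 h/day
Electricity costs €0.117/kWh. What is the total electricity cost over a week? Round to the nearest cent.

€8.59

well pump: 608 W × 13.5 h × 7 d = 57,456 Wh = 57.46 kWh
aquarium pump: 58.4 W × 14.5 h × 7 d = 5,928 Wh = 5.928 kWh
circular saw: 2266 W × 0.63 h × 7 d = 9,993 Wh = 9.993 kWh
Total energy = 57.46 + 5.928 + 9.993 = 73.38 kWh
Cost = 73.38 kWh × €0.117 = €8.59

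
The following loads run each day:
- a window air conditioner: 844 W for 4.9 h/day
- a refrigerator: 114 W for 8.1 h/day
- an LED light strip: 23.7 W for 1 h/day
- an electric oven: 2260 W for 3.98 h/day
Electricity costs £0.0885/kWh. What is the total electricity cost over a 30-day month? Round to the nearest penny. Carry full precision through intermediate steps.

£37.38

window air conditioner: 844 W × 4.9 h × 30 d = 124,068 Wh = 124.1 kWh
refrigerator: 114 W × 8.1 h × 30 d = 27,702 Wh = 27.7 kWh
LED light strip: 23.7 W × 1 h × 30 d = 711 Wh = 0.711 kWh
electric oven: 2260 W × 3.98 h × 30 d = 269,844 Wh = 269.8 kWh
Total energy = 124.1 + 27.7 + 0.711 + 269.8 = 422.3 kWh
Cost = 422.3 kWh × £0.0885 = £37.38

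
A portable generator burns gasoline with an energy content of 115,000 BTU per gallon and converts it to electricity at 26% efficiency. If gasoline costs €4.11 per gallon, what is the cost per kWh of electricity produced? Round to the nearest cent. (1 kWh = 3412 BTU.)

€0.47

Electrical output per gallon = 115,000 BTU × 0.26 / 3412 BTU/kWh = 8.763 kWh
Cost per kWh = €4.11 / 8.763 kWh = €0.469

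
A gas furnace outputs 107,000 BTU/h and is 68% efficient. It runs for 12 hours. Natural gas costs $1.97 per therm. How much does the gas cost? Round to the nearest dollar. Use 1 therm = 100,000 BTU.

Heat delivered = 107,000 BTU/h × 12 h = 1,284,000 BTU
Gas input = 1,284,000 / 0.68 = 1,888,235 BTU
= 1,888,235 / 100,000 = 18.88 therm
Cost = 18.88 × $1.97/therm = $37.20 ≈ $37

$37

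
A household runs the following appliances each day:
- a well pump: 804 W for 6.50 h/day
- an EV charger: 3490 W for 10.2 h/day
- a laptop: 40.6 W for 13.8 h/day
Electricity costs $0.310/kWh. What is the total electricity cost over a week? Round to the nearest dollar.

$90

well pump: 804 W × 6.50 h × 7 d = 36,582 Wh = 36.58 kWh
EV charger: 3490 W × 10.2 h × 7 d = 249,186 Wh = 249.2 kWh
laptop: 40.6 W × 13.8 h × 7 d = 3,922 Wh = 3.922 kWh
Total energy = 36.58 + 249.2 + 3.922 = 289.7 kWh
Cost = 289.7 kWh × $0.310 = $89.80 ≈ $90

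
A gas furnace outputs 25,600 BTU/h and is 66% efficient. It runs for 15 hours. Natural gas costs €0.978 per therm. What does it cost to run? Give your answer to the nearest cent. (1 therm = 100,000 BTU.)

Heat delivered = 25,600 BTU/h × 15 h = 384,000 BTU
Gas input = 384,000 / 0.66 = 581,818 BTU
= 581,818 / 100,000 = 5.818 therm
Cost = 5.818 × €0.978/therm = €5.69

€5.69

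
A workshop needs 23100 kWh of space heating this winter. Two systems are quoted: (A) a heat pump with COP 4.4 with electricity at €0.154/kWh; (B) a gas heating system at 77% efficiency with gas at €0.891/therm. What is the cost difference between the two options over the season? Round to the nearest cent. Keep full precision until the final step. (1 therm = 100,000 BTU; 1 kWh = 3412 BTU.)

Heat load = 23100 kWh × 3412 = 78,817,200 BTU
Gas: input = 78,817,200 / 0.77 = 102,360,000 BTU = 1,024 therm → 1,024 × €0.891 = €912.03
Heat pump: 78,817,200 BTU / 3412 = 23,100 kWh heat; / 4.4 = 5,250 kWh in → × €0.154 = €808.50
Difference = |€912.03 − €808.50| = €103.53

€103.53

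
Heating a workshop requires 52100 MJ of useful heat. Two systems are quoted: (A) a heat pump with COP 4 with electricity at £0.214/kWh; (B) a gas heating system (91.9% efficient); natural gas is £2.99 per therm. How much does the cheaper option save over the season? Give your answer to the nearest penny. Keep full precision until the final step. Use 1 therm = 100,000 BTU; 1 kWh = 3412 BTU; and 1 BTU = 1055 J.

Heat load = 52100 MJ = 52,100,000,000 J / 1055 = 49,383,886 BTU
Gas: input = 49,383,886 / 0.919 = 53,736,547 BTU = 537.4 therm → 537.4 × £2.99 = £1,606.72
Heat pump: 49,383,886 BTU / 3412 = 14,470 kWh heat; / 4 = 3,618 kWh in → × £0.214 = £774.34
Difference = |£1,606.72 − £774.34| = £832.39

£832.39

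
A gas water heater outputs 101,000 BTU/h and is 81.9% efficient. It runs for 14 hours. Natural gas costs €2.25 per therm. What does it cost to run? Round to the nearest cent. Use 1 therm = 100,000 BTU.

Heat delivered = 101,000 BTU/h × 14 h = 1,414,000 BTU
Gas input = 1,414,000 / 0.819 = 1,726,496 BTU
= 1,726,496 / 100,000 = 17.26 therm
Cost = 17.26 × €2.25/therm = €38.85

€38.85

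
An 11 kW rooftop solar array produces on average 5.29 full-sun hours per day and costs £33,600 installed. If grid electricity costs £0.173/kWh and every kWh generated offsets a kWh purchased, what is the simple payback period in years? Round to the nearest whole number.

Daily generation = 11 kW × 5.29 h = 58.19 kWh
Annual generation = 58.19 × 365 = 21239 kWh
Annual savings = 21239 × £0.173 = £3,674.41
Payback = £33,600 / £3,674.41 = 9.14 years

9 years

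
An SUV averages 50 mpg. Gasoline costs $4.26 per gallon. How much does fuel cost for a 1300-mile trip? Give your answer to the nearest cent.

$110.76

Fuel = 1300 mi / 50 mpg = 26 gal
Cost = 26 gal × $4.26/gal = $110.76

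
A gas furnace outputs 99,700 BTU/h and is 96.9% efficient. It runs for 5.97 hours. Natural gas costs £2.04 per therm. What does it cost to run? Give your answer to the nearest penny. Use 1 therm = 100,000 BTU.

Heat delivered = 99,700 BTU/h × 5.97 h = 595,209 BTU
Gas input = 595,209 / 0.969 = 614,251 BTU
= 614,251 / 100,000 = 6.143 therm
Cost = 6.143 × £2.04/therm = £12.53

£12.53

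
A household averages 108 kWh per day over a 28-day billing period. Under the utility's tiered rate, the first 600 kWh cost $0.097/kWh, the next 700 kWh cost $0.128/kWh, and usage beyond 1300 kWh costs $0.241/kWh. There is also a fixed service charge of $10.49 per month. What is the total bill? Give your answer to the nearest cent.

$573.77

Usage = 108 kWh/day × 28 days = 3024 kWh
First 600 kWh × $0.097 = $58.20
Next 700 kWh × $0.128 = $89.60
Remaining 1724 kWh × $0.241 = $415.48
Energy charge = $563.28; + service $10.49 = $573.77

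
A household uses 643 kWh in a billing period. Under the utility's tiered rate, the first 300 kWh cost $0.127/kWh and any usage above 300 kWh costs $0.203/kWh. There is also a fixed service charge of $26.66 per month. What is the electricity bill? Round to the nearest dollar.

$134

First 300 kWh × $0.127 = $38.10
Remaining 343 kWh × $0.203 = $69.63
Energy charge = $107.73; + service $26.66 = $134.39 ≈ $134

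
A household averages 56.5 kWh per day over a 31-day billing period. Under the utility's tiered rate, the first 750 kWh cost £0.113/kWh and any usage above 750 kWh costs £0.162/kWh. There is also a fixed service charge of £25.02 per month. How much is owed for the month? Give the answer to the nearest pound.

£272

Usage = 56.5 kWh/day × 31 days = 1751.5 kWh
First 750 kWh × £0.113 = £84.75
Remaining 1001.5 kWh × £0.162 = £162.24
Energy charge = £246.99; + service £25.02 = £272.01 ≈ £272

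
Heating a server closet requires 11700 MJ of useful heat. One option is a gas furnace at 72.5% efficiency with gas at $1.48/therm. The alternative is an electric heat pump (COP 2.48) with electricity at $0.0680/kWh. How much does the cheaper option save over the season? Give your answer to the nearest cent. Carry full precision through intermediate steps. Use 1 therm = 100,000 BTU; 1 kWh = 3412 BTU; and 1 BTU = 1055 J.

$137.27

Heat load = 11700 MJ = 11,700,000,000 J / 1055 = 11,090,047 BTU
Gas: input = 11,090,047 / 0.725 = 15,296,617 BTU = 153 therm → 153 × $1.48 = $226.39
Heat pump: 11,090,047 BTU / 3412 = 3,250 kWh heat; / 2.48 = 1,311 kWh in → × $0.0680 = $89.12
Difference = |$226.39 − $89.12| = $137.27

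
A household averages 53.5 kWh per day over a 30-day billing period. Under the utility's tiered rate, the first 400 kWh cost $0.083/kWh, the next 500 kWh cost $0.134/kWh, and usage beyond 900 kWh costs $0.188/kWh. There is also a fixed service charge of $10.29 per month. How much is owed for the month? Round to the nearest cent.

Usage = 53.5 kWh/day × 30 days = 1605 kWh
First 400 kWh × $0.083 = $33.20
Next 500 kWh × $0.134 = $67.00
Remaining 705 kWh × $0.188 = $132.54
Energy charge = $232.74; + service $10.29 = $243.03

$243.03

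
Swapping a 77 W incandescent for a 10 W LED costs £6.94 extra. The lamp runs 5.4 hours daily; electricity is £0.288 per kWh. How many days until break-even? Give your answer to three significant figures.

66.6 days

Power saved = 77 − 10 = 67 W
Daily energy saved = 67 W × 5.4 h = 361.8 Wh = 0.3618 kWh
Daily savings = 0.3618 × £0.288 = £0.1042
Payback = £6.94 / £0.1042 per day = 66.6 days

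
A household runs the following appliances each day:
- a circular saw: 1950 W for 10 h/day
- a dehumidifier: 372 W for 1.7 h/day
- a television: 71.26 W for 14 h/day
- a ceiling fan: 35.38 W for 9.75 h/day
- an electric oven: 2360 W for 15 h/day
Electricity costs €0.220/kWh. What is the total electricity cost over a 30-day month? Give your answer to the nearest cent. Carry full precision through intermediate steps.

€375.37

circular saw: 1950 W × 10 h × 30 d = 585,000 Wh = 585 kWh
dehumidifier: 372 W × 1.7 h × 30 d = 18,972 Wh = 18.97 kWh
television: 71.26 W × 14 h × 30 d = 29,929 Wh = 29.93 kWh
ceiling fan: 35.38 W × 9.75 h × 30 d = 10,349 Wh = 10.35 kWh
electric oven: 2360 W × 15 h × 30 d = 1,062,000 Wh = 1,062 kWh
Total energy = 585 + 18.97 + 29.93 + 10.35 + 1,062 = 1,706 kWh
Cost = 1,706 kWh × €0.220 = €375.37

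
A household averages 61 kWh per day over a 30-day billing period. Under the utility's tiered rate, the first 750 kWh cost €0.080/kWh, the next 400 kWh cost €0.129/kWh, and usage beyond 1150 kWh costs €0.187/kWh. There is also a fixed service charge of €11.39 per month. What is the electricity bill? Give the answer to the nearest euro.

€250

Usage = 61 kWh/day × 30 days = 1830 kWh
First 750 kWh × €0.080 = €60.00
Next 400 kWh × €0.129 = €51.60
Remaining 680 kWh × €0.187 = €127.16
Energy charge = €238.76; + service €11.39 = €250.15 ≈ €250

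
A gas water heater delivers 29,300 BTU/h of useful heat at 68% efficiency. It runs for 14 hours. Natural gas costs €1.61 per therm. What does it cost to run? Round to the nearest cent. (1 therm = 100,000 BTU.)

Heat delivered = 29,300 BTU/h × 14 h = 410,200 BTU
Gas input = 410,200 / 0.68 = 603,235 BTU
= 603,235 / 100,000 = 6.032 therm
Cost = 6.032 × €1.61/therm = €9.71

€9.71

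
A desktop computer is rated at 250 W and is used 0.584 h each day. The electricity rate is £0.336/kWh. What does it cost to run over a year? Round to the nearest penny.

Energy = 250 W × 0.584 h/day × 365 days = 53,290 Wh = 53.29 kWh
Cost = 53.29 kWh × £0.336/kWh = £17.91

£17.91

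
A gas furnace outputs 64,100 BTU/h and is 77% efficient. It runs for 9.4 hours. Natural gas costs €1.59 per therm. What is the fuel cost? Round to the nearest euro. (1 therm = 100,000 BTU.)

Heat delivered = 64,100 BTU/h × 9.4 h = 602,540 BTU
Gas input = 602,540 / 0.77 = 782,519 BTU
= 782,519 / 100,000 = 7.825 therm
Cost = 7.825 × €1.59/therm = €12.44 ≈ €12

€12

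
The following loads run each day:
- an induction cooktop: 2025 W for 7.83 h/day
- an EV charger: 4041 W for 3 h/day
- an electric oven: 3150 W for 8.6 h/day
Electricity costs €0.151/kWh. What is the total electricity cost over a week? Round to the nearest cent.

induction cooktop: 2025 W × 7.83 h × 7 d = 110,990 Wh = 111 kWh
EV charger: 4041 W × 3 h × 7 d = 84,861 Wh = 84.86 kWh
electric oven: 3150 W × 8.6 h × 7 d = 189,630 Wh = 189.6 kWh
Total energy = 111 + 84.86 + 189.6 = 385.5 kWh
Cost = 385.5 kWh × €0.151 = €58.21

€58.21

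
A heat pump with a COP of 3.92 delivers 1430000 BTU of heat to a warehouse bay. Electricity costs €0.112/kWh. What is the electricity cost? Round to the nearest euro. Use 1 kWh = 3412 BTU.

Heat delivered = 1,430,000 BTU / 3412 = 419.1 kWh
Electrical input = 419.1 kWh / 3.92 = 106.9 kWh
Cost = 106.9 × €0.112/kWh = €11.97 ≈ €12

€12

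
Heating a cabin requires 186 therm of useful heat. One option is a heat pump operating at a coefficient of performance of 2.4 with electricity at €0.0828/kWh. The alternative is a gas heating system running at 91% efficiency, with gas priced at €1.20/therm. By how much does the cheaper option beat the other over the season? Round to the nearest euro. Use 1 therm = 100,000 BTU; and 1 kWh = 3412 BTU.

Heat load = 186 therm × 100,000 = 18,600,000 BTU
Gas: input = 18,600,000 / 0.91 = 20,439,560 BTU = 204.4 therm → 204.4 × €1.20 = €245.27
Heat pump: 18,600,000 BTU / 3412 = 5,451 kWh heat; / 2.4 = 2,271 kWh in → × €0.0828 = €188.07
Difference = |€245.27 − €188.07| = €57.20 ≈ €57

€57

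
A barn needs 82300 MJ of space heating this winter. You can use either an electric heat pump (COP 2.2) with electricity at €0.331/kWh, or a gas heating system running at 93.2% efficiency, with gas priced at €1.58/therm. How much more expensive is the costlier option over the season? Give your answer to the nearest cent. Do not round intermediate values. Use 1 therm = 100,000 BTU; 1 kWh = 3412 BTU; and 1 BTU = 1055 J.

€2117.40

Heat load = 82300 MJ = 82,300,000,000 J / 1055 = 78,009,479 BTU
Gas: input = 78,009,479 / 0.932 = 83,701,157 BTU = 837 therm → 837 × €1.58 = €1,322.48
Heat pump: 78,009,479 BTU / 3412 = 22,860 kWh heat; / 2.2 = 10,390 kWh in → × €0.331 = €3,439.88
Difference = |€1,322.48 − €3,439.88| = €2,117.40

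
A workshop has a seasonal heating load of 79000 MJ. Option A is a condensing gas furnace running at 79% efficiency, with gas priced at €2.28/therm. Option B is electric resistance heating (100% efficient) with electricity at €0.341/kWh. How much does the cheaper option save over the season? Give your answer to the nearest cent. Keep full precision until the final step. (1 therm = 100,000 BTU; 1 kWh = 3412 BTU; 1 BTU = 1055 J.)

Heat load = 79000 MJ = 79,000,000,000 J / 1055 = 74,881,517 BTU
Gas: input = 74,881,517 / 0.79 = 94,786,730 BTU = 947.9 therm → 947.9 × €2.28 = €2,161.14
Electric: 74,881,517 BTU / 3412 = 21,950 kWh → × €0.341 = €7,483.76
Difference = |€2,161.14 − €7,483.76| = €5,322.62

€5322.62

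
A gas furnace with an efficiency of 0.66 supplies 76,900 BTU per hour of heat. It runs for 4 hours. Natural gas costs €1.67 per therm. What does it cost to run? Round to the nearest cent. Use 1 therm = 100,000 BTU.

Heat delivered = 76,900 BTU/h × 4 h = 307,600 BTU
Gas input = 307,600 / 0.66 = 466,061 BTU
= 466,061 / 100,000 = 4.661 therm
Cost = 4.661 × €1.67/therm = €7.78

€7.78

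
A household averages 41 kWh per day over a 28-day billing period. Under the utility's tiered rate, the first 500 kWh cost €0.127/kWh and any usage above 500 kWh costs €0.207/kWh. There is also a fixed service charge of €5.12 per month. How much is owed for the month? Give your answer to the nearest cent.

€202.76

Usage = 41 kWh/day × 28 days = 1148 kWh
First 500 kWh × €0.127 = €63.50
Remaining 648 kWh × €0.207 = €134.14
Energy charge = €197.64; + service €5.12 = €202.76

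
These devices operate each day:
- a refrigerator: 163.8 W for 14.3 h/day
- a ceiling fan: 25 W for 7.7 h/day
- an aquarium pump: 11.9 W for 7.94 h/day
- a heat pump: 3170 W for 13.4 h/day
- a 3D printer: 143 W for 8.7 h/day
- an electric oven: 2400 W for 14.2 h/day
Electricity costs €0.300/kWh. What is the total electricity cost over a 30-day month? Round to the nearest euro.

€724

refrigerator: 163.8 W × 14.3 h × 30 d = 70,270 Wh = 70.27 kWh
ceiling fan: 25 W × 7.7 h × 30 d = 5,775 Wh = 5.775 kWh
aquarium pump: 11.9 W × 7.94 h × 30 d = 2,835 Wh = 2.835 kWh
heat pump: 3170 W × 13.4 h × 30 d = 1,274,340 Wh = 1,274 kWh
3D printer: 143 W × 8.7 h × 30 d = 37,323 Wh = 37.32 kWh
electric oven: 2400 W × 14.2 h × 30 d = 1,022,400 Wh = 1,022 kWh
Total energy = 70.27 + 5.775 + 2.835 + 1,274 + 37.32 + 1,022 = 2,413 kWh
Cost = 2,413 kWh × €0.300 = €723.88 ≈ €724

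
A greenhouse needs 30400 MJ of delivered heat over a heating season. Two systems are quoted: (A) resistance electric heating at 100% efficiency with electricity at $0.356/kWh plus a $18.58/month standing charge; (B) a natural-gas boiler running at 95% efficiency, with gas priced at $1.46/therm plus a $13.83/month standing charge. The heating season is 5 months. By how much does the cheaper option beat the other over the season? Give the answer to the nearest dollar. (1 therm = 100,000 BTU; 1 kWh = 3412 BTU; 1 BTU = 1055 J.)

$2587

Heat load = 30400 MJ = 30,400,000,000 J / 1055 = 28,815,166 BTU
Gas: input = 28,815,166 / 0.95 = 30,331,754 BTU = 303.3 therm → 303.3 × $1.46 = $442.84; + 5 × $13.83 standing = $511.99
Electric: 28,815,166 BTU / 3412 = 8,445 kWh → × $0.356 = $3,006.51; + 5 × $18.58 standing = $3,099.41
Difference = |$511.99 − $3,099.41| = $2,587.41 ≈ $2587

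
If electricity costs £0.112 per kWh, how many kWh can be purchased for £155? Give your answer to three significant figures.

£155 / £0.112 per kWh = 1,384 kWh

1380 kWh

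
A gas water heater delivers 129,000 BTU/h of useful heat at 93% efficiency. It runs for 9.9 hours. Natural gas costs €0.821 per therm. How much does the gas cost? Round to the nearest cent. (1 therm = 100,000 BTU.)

€11.27

Heat delivered = 129,000 BTU/h × 9.9 h = 1,277,100 BTU
Gas input = 1,277,100 / 0.93 = 1,373,226 BTU
= 1,373,226 / 100,000 = 13.73 therm
Cost = 13.73 × €0.821/therm = €11.27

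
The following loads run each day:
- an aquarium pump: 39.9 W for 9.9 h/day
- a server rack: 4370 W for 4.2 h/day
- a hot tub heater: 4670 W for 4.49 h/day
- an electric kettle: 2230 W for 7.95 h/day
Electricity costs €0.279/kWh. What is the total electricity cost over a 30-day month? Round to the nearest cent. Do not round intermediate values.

aquarium pump: 39.9 W × 9.9 h × 30 d = 11,850 Wh = 11.85 kWh
server rack: 4370 W × 4.2 h × 30 d = 550,620 Wh = 550.6 kWh
hot tub heater: 4670 W × 4.49 h × 30 d = 629,049 Wh = 629 kWh
electric kettle: 2230 W × 7.95 h × 30 d = 531,855 Wh = 531.9 kWh
Total energy = 11.85 + 550.6 + 629 + 531.9 = 1,723 kWh
Cost = 1,723 kWh × €0.279 = €480.82

€480.82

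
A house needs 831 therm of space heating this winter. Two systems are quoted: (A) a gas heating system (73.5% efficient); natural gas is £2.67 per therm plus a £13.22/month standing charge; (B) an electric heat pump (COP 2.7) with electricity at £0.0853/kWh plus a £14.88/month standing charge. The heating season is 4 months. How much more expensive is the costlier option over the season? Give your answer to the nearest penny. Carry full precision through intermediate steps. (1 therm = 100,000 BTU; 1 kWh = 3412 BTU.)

£2242.65

Heat load = 831 therm × 100,000 = 83,100,000 BTU
Gas: input = 83,100,000 / 0.735 = 113,061,224 BTU = 1,131 therm → 1,131 × £2.67 = £3,018.73; + 4 × £13.22 standing = £3,071.61
Heat pump: 83,100,000 BTU / 3412 = 24,360 kWh heat; / 2.7 = 9,020 kWh in → × £0.0853 = £769.44; + 4 × £14.88 standing = £828.96
Difference = |£3,071.61 − £828.96| = £2,242.65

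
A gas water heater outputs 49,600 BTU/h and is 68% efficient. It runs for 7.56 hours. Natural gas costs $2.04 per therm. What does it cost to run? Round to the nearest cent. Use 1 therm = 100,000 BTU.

$11.25

Heat delivered = 49,600 BTU/h × 7.56 h = 374,976 BTU
Gas input = 374,976 / 0.68 = 551,435 BTU
= 551,435 / 100,000 = 5.514 therm
Cost = 5.514 × $2.04/therm = $11.25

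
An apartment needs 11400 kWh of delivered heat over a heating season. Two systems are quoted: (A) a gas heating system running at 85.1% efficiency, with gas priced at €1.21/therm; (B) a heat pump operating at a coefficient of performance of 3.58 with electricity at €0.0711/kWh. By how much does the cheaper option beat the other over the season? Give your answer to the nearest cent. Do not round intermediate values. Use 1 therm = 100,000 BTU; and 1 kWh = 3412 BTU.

€326.65

Heat load = 11400 kWh × 3412 = 38,896,800 BTU
Gas: input = 38,896,800 / 0.851 = 45,707,168 BTU = 457.1 therm → 457.1 × €1.21 = €553.06
Heat pump: 38,896,800 BTU / 3412 = 11,400 kWh heat; / 3.58 = 3,184 kWh in → × €0.0711 = €226.41
Difference = |€553.06 − €226.41| = €326.65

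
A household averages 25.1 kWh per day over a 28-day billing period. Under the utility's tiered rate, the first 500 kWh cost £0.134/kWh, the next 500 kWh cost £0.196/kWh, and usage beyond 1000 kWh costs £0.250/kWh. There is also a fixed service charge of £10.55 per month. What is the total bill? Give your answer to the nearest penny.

£117.30

Usage = 25.1 kWh/day × 28 days = 702.8 kWh
First 500 kWh × £0.134 = £67.00
Next 202.8 kWh × £0.196 = £39.75
Remaining tier: 0 kWh (not reached)
Energy charge = £106.75; + service £10.55 = £117.30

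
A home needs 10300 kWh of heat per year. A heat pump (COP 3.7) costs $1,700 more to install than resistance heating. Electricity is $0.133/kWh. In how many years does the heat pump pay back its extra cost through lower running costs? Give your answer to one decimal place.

Resistance: 10300 kWh × $0.133 = $1,369.90/yr
Heat pump: 10300 / 3.7 = 2784 kWh in → × $0.133 = $370.24/yr
Annual savings = $999.66
Payback = $1,700 / $999.66 = 1.7 years

1.7 years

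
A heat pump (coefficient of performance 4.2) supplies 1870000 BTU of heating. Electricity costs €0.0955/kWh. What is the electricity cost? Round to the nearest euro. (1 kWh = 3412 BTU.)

Heat delivered = 1,870,000 BTU / 3412 = 548.1 kWh
Electrical input = 548.1 kWh / 4.2 = 130.5 kWh
Cost = 130.5 × €0.0955/kWh = €12.46 ≈ €12

€12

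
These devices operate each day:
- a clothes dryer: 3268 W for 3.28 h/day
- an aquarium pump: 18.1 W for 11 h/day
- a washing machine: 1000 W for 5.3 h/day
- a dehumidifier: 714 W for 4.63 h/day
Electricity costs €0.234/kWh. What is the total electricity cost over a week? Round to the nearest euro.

€32

clothes dryer: 3268 W × 3.28 h × 7 d = 75,033 Wh = 75.03 kWh
aquarium pump: 18.1 W × 11 h × 7 d = 1,394 Wh = 1.394 kWh
washing machine: 1000 W × 5.3 h × 7 d = 37,100 Wh = 37.1 kWh
dehumidifier: 714 W × 4.63 h × 7 d = 23,141 Wh = 23.14 kWh
Total energy = 75.03 + 1.394 + 37.1 + 23.14 = 136.7 kWh
Cost = 136.7 kWh × €0.234 = €31.98 ≈ €32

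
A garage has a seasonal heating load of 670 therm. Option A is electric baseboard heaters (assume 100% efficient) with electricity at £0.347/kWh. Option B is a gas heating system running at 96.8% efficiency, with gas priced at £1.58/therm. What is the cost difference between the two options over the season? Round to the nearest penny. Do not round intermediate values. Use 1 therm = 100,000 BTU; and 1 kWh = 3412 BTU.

£5720.30

Heat load = 670 therm × 100,000 = 67,000,000 BTU
Gas: input = 67,000,000 / 0.968 = 69,214,876 BTU = 692.1 therm → 692.1 × £1.58 = £1,093.60
Electric: 67,000,000 BTU / 3412 = 19,640 kWh → × £0.347 = £6,813.89
Difference = |£1,093.60 − £6,813.89| = £5,720.30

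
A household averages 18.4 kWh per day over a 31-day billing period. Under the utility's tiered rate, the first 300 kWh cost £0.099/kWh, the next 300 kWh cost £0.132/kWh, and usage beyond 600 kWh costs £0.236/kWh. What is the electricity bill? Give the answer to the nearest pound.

£65

Usage = 18.4 kWh/day × 31 days = 570.4 kWh
First 300 kWh × £0.099 = £29.70
Next 270.4 kWh × £0.132 = £35.69
Remaining tier: 0 kWh (not reached)
Total = £65.39 ≈ £65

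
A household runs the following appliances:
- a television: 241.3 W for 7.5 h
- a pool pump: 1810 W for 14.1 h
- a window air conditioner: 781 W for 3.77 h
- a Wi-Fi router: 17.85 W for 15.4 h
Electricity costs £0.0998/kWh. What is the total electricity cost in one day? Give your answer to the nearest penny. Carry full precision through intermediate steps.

television: 241.3 W × 7.5 h = 1,810 Wh = 1.81 kWh
pool pump: 1810 W × 14.1 h = 25,521 Wh = 25.52 kWh
window air conditioner: 781 W × 3.77 h = 2,944 Wh = 2.944 kWh
Wi-Fi router: 17.85 W × 15.4 h = 275 Wh = 0.2749 kWh
Total energy = 1.81 + 25.52 + 2.944 + 0.2749 = 30.55 kWh
Cost = 30.55 kWh × £0.0998 = £3.05

£3.05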